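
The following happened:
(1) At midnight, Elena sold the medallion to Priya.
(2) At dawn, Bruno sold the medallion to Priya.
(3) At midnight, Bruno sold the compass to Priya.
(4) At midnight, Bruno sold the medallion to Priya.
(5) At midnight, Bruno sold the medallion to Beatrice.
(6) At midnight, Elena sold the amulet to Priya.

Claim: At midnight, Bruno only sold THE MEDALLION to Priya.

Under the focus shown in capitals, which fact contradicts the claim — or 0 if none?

3

The capitals mark "the medallion" as focus. So "only" rules out other things, with the rest (same agent, recipient, setting (Bruno / Priya / at midnight)) as background.
Fact (3) shares the background but differs in thing (the compass) — a counterexample.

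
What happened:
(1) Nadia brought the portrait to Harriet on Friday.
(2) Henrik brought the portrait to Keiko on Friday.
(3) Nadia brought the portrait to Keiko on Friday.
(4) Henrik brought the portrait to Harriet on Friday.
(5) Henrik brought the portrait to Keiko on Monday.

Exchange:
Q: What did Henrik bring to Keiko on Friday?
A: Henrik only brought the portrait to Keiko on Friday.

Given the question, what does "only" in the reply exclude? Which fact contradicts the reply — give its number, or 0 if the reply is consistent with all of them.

0

The question "What did ...?" targets the thing, so in the reply the focus falls on "the portrait".
"Only" then excludes alternative things while the background — same agent, recipient, setting (Henrik / Keiko / on Friday) — is held fixed.
No listed fact shares that background with another thing. Nothing contradicts the reply.
(Fact (5) would refute a reading with focus on the setting — but that is not what the question asks.)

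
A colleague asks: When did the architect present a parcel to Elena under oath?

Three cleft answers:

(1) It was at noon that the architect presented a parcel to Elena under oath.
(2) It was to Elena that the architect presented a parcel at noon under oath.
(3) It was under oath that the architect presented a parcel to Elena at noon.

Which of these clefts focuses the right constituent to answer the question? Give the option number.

The question word "when" targets the time.
Option (1) clefts "at noon" — that matches what the question asks about.
Option (2) clefts "to Elena" — the recipient, not what was asked.
Option (3) clefts "under oath" — the manner, not what was asked.
So the congruent reply is (1).

1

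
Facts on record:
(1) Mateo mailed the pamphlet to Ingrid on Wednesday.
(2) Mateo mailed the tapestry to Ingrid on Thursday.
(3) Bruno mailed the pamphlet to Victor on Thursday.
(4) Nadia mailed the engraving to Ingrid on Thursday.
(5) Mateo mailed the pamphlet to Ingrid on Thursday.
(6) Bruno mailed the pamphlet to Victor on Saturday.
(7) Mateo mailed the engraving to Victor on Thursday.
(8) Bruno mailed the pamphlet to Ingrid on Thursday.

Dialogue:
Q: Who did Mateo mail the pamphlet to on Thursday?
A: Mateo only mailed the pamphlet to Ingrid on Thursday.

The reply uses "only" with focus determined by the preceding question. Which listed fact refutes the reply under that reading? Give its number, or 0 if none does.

Answering "Who did ... to ...?" puts focus on the recipient — here, "Ingrid".
So "only" ranges over recipients; the rest (Mateo as agent and the pamphlet as thing and on Thursday as setting) is presupposed.
No fact keeps Mateo as agent and the pamphlet as thing and on Thursday as setting while changing the recipient; every other fact differs on something backgrounded. The reply stands.
(Fact (1) would refute a reading with focus on the setting — but that is not what the question asks.)

0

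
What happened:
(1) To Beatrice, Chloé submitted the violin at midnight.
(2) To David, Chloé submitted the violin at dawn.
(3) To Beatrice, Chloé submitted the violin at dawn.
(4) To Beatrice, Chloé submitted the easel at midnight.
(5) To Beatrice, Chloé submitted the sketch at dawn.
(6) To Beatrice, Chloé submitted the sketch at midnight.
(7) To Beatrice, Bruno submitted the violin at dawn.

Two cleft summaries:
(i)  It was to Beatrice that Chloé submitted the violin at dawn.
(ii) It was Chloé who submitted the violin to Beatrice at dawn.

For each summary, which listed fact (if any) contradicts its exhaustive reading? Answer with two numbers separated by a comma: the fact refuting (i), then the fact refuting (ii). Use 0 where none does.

Summary (i) focuses "Beatrice" (the recipient); background same agent, thing, setting (Chloé / the violin / at dawn). Fact (2) matches that background with recipient = David — refutes (i).
Summary (ii) focuses "Chloé" (the agent); background same thing, recipient, setting (the violin / Beatrice / at dawn). Fact (7) matches that background with agent = Bruno — refutes (ii).

2, 7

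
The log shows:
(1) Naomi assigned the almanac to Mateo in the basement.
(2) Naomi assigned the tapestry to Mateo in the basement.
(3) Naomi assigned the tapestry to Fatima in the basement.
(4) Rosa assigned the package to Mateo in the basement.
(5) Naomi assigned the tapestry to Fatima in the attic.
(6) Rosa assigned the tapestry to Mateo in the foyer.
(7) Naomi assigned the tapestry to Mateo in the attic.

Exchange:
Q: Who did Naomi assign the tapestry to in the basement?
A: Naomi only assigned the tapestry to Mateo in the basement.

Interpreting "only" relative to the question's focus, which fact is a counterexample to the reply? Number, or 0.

Answering "Who did ... to ...?" puts focus on the recipient — here, "Mateo".
"Only" then excludes alternative recipients while the background — same agent, thing, setting (Naomi / the tapestry / in the basement) — is held fixed.
Fact (3) keeps same agent, thing, setting (Naomi / the tapestry / in the basement) but has recipient = Fatima; that refutes the reply.
(Fact (1) would refute a reading with focus on the thing — but that is not what the question asks.)

3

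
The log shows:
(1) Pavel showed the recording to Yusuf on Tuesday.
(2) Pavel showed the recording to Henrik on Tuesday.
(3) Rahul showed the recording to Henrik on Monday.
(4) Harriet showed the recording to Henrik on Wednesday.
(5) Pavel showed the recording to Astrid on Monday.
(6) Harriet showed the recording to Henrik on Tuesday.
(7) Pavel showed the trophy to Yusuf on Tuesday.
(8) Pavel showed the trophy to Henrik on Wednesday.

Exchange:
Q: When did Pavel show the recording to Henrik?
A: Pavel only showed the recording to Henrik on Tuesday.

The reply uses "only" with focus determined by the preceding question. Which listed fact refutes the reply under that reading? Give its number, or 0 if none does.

0

Answering "When did ...?" puts focus on the setting — here, "on Tuesday".
So "only" ranges over settings; the rest (same agent, thing, recipient (Pavel / the recording / Henrik)) is presupposed.
No listed fact shares that background with another setting. Nothing contradicts the reply.
(Fact (1) would refute a reading with focus on the recipient — but that is not what the question asks.)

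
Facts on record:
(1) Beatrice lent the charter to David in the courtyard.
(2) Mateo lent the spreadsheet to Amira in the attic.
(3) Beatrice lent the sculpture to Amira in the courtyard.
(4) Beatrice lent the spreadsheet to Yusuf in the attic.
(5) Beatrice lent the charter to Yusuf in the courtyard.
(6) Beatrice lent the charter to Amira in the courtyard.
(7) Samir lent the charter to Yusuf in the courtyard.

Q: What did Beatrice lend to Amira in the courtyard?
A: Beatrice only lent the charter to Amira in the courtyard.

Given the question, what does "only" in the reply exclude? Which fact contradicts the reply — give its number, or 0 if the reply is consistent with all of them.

The question "What did ...?" targets the thing, so in the reply the focus falls on "the charter".
"Only" then excludes alternative things while the background — agent = Beatrice, recipient = Amira, setting = in the courtyard — is held fixed.
Fact (3) shares the background with a different thing (the sculpture) — counterexample.
(Fact (1) would refute a reading with focus on the recipient — but that is not what the question asks.)

3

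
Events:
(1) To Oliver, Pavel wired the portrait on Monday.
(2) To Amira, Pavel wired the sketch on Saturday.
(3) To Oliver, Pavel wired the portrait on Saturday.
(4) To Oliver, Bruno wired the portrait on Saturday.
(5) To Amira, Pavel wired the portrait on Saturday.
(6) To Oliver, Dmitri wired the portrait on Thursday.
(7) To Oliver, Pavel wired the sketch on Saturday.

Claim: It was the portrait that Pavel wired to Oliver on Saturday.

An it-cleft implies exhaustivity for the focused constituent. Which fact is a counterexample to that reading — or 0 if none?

7

Focus of the cleft: "the portrait" (the thing). Presupposed background: Pavel as agent and Oliver as recipient and on Saturday as setting.
Exhaustivity: the portrait is the only thing satisfying that background.
But fact (7) also has Pavel as agent and Oliver as recipient and on Saturday as setting, with thing = the sketch — so the exhaustive reading fails.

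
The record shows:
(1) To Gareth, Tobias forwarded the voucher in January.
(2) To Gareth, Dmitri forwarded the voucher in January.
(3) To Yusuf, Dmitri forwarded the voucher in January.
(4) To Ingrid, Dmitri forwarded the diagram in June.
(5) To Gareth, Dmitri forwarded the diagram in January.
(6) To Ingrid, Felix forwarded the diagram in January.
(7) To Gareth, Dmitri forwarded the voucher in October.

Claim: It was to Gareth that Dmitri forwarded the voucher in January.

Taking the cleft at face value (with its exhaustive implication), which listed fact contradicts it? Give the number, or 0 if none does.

3

The cleft puts "Gareth" in focus and presupposes the open proposition with Dmitri as agent and the voucher as thing and in January as setting.
Exhaustivity: Gareth is the only recipient satisfying that background.
Fact (3) shares the background but with recipient = Yusuf; exhaustivity is violated.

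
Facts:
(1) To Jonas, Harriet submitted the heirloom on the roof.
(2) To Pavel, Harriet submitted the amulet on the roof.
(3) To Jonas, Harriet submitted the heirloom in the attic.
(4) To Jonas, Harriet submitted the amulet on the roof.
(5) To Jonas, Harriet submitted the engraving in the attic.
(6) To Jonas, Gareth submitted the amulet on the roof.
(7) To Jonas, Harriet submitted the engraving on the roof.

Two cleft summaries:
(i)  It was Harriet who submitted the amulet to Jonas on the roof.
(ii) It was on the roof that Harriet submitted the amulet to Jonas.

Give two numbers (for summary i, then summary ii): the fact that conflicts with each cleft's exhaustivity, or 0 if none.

6, 0

(i): focus "Harriet". Looking for the amulet as thing and Jonas as recipient and on the roof as setting with some other agent — fact (6) has Gareth there. Refuted.
(ii): focus "on the roof". No fact shares Harriet as agent and the amulet as thing and Jonas as recipient with a different setting. 0.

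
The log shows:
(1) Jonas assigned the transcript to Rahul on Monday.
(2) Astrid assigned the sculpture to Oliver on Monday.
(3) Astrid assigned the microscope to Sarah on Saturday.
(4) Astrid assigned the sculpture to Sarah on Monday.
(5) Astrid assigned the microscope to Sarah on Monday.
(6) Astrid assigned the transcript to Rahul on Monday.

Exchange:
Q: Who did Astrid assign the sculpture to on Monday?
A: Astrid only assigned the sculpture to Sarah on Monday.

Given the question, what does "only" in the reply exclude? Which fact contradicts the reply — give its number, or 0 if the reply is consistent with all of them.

2

The question "Who did ... to ...?" targets the recipient, so in the reply the focus falls on "Sarah".
"Only" then excludes alternative recipients while the background — Astrid as agent and the sculpture as thing and on Monday as setting — is held fixed.
Fact (2) shares the background with a different recipient (Oliver) — counterexample.
(Fact (5) would refute a reading with focus on the thing — but that is not what the question asks.)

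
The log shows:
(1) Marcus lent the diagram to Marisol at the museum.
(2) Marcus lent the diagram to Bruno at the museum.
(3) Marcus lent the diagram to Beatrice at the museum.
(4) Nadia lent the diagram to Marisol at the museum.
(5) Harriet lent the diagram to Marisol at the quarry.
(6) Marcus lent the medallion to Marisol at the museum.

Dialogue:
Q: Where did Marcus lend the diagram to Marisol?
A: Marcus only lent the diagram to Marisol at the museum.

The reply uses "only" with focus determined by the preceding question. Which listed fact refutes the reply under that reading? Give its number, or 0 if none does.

0

The question "Where did ...?" targets the setting, so in the reply the focus falls on "at the museum".
"Only" then excludes alternative settings while the background — Marcus as agent and the diagram as thing and Marisol as recipient — is held fixed.
No listed fact shares that background with another setting. Nothing contradicts the reply.
(Fact (6) would refute a reading with focus on the thing — but that is not what the question asks.)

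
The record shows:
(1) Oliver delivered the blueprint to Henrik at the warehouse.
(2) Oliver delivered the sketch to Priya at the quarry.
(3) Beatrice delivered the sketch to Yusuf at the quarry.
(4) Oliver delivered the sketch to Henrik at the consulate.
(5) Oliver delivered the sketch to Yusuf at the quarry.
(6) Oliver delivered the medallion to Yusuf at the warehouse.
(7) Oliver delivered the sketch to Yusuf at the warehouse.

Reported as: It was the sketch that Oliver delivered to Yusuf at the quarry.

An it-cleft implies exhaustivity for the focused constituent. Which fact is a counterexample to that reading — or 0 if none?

Focus of the cleft: "the sketch" (the thing). Presupposed background: agent = Oliver, recipient = Yusuf, setting = at the quarry.
The exhaustive reading says no other thing fits that background.
No listed fact matches the background with a different thing. Exhaustivity holds.

0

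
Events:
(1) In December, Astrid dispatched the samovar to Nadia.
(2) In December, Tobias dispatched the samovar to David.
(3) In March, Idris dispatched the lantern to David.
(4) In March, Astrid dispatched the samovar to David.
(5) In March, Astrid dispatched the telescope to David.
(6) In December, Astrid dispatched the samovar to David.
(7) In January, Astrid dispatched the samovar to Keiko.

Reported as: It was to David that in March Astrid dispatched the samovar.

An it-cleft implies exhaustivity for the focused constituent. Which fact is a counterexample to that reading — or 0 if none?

0

The cleft puts "David" in focus and presupposes the open proposition with Astrid as agent and the samovar as thing and in March as setting.
The exhaustive reading says no other recipient fits that background.
Every other fact differs from the presupposition on some backgrounded slot, so none challenges the exhaustivity.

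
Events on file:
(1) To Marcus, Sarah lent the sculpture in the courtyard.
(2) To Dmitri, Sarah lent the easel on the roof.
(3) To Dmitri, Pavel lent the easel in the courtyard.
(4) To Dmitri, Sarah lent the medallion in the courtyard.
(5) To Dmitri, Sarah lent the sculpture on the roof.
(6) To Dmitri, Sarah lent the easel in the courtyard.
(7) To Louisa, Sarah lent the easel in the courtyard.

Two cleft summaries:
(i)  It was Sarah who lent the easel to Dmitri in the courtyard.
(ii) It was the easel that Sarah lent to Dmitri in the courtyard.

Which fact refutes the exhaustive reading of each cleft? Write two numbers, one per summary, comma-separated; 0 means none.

Summary (i) focuses "Sarah" (the agent); background thing = the easel, recipient = Dmitri, setting = in the courtyard. Fact (3) matches that background with agent = Pavel — refutes (i).
Summary (ii) focuses "the easel" (the thing); background agent = Sarah, recipient = Dmitri, setting = in the courtyard. Fact (4) matches that background with thing = the medallion — refutes (ii).

3, 4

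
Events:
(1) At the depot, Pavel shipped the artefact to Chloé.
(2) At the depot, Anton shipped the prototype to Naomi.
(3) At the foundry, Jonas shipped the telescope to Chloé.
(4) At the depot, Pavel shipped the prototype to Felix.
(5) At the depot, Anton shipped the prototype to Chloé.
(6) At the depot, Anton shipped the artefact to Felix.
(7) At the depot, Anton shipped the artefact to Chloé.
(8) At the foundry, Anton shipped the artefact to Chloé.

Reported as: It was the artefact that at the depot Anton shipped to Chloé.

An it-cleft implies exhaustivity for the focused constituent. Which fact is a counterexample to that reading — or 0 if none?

Focus of the cleft: "the artefact" (the thing). Presupposed background: same agent, recipient, setting (Anton / Chloé / at the depot).
Exhaustivity: the artefact is the only thing satisfying that background.
But fact (5) also has same agent, recipient, setting (Anton / Chloé / at the depot), with thing = the prototype — so the exhaustive reading fails.

5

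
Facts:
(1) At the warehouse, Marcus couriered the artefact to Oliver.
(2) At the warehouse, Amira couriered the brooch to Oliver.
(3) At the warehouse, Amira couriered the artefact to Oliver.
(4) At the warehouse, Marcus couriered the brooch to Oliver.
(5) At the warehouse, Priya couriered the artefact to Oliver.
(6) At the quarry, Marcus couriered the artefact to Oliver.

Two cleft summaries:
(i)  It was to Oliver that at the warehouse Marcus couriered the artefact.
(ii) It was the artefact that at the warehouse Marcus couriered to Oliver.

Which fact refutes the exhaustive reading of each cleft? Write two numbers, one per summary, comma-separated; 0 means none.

0, 4

(i): focus "Oliver". No fact shares Marcus as agent and the artefact as thing and at the warehouse as setting with a different recipient. 0.
(ii): focus "the artefact". Looking for Marcus as agent and Oliver as recipient and at the warehouse as setting with some other thing — fact (4) has the brooch there. Refuted.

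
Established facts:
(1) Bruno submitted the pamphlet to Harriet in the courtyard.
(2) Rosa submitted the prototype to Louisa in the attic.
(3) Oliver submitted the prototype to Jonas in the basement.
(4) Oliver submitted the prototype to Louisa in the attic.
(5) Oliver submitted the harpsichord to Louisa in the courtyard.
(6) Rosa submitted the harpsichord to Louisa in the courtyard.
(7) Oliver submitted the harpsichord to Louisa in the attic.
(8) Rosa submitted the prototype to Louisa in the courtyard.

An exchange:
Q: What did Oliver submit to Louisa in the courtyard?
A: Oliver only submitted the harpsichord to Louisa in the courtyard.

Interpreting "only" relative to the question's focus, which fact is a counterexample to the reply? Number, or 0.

Answering "What did ...?" puts focus on the thing — here, "the harpsichord".
So "only" ranges over things; the rest (Oliver as agent and Louisa as recipient and in the courtyard as setting) is presupposed.
No fact keeps Oliver as agent and Louisa as recipient and in the courtyard as setting while changing the thing; every other fact differs on something backgrounded. The reply stands.
(Fact (7) would refute a reading with focus on the setting — but that is not what the question asks.)

0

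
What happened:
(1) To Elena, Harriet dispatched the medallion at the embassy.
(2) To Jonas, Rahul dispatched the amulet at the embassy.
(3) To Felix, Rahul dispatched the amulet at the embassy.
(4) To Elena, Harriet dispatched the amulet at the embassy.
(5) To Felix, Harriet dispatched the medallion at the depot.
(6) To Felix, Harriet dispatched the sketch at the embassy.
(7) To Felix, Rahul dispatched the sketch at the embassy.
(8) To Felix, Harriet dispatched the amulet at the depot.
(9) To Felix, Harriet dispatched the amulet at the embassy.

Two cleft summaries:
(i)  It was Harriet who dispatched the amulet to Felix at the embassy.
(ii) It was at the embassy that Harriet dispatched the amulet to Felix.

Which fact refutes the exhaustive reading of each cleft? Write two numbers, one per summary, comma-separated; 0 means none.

Summary (i) focuses "Harriet" (the agent); background thing = the amulet, recipient = Felix, setting = at the embassy. Fact (3) matches that background with agent = Rahul — refutes (i).
Summary (ii) focuses "at the embassy" (the setting); background agent = Harriet, thing = the amulet, recipient = Felix. Fact (8) matches that background with setting = at the depot — refutes (ii).

3, 8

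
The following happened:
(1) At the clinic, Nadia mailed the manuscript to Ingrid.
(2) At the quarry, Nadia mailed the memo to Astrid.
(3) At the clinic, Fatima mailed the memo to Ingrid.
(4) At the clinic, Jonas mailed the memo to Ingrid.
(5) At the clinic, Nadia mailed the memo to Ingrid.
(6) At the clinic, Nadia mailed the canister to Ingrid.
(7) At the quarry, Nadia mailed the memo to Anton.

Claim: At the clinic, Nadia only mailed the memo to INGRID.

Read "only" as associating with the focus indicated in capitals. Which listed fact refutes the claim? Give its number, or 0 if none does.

Focus (in capitals) is "Ingrid" — the recipient. "Only" excludes alternative recipients while holding fixed same agent, thing, setting (Nadia / the memo / at the clinic).
Every other fact changes something in the background, not just the recipient. Nothing refutes the claim.

0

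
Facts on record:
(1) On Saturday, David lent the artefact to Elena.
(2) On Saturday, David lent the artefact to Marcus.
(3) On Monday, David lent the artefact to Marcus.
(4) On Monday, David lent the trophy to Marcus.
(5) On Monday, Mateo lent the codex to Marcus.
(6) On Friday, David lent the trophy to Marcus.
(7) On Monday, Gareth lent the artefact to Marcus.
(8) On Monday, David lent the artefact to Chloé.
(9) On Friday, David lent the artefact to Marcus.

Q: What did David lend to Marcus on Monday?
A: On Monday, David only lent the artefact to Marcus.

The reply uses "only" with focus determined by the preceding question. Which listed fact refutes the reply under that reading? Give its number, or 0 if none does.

4

The question "What did ...?" targets the thing, so in the reply the focus falls on "the artefact".
So "only" ranges over things; the rest (David as agent and Marcus as recipient and on Monday as setting) is presupposed.
Fact (4) keeps David as agent and Marcus as recipient and on Monday as setting but has thing = the trophy; that refutes the reply.
(Fact (2) would refute a reading with focus on the setting — but that is not what the question asks.)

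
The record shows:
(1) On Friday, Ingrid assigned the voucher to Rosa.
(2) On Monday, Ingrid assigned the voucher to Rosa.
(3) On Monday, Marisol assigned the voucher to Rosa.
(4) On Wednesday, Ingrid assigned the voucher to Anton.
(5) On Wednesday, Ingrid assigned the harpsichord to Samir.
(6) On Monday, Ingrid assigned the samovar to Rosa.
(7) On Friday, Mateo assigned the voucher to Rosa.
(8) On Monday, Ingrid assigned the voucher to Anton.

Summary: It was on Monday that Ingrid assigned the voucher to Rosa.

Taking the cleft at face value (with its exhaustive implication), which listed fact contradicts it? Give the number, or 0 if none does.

1

The cleft puts "on Monday" in focus and presupposes the open proposition with agent = Ingrid, thing = the voucher, recipient = Rosa.
The exhaustive reading says no other setting fits that background.
Fact (1) shares the background but with setting = on Friday; exhaustivity is violated.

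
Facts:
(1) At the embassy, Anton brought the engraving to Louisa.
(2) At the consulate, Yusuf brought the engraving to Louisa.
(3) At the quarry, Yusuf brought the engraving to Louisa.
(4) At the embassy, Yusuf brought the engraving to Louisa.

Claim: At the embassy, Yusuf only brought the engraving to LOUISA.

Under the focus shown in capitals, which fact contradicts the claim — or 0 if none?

The capitals mark "Louisa" as focus. So "only" rules out other recipients, with the rest (agent = Yusuf, thing = the engraving, setting = at the embassy) as background.
No fact matches agent = Yusuf, thing = the engraving, setting = at the embassy with a different recipient — every other fact differs on at least one backgrounded slot. So no fact refutes it.

0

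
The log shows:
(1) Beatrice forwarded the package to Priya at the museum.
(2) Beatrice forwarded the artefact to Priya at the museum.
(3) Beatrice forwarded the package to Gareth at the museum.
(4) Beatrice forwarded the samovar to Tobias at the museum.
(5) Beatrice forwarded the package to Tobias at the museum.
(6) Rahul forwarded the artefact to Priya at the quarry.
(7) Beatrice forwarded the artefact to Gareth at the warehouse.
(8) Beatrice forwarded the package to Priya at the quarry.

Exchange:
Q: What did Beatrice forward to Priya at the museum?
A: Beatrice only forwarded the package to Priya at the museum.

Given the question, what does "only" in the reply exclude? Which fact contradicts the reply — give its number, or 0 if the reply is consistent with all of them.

2

The question "What did ...?" targets the thing, so in the reply the focus falls on "the package".
So "only" ranges over things; the rest (agent = Beatrice, recipient = Priya, setting = at the museum) is presupposed.
Fact (2) shares the background with a different thing (the artefact) — counterexample.
(Fact (8) would refute a reading with focus on the setting — but that is not what the question asks.)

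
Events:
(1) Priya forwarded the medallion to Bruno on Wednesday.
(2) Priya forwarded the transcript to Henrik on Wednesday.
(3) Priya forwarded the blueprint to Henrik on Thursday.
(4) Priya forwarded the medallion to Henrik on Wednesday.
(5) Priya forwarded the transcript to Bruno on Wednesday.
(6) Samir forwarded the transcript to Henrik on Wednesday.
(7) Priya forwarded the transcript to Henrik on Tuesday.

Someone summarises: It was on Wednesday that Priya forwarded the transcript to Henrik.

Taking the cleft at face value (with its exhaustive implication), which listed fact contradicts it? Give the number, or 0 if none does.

The cleft puts "on Wednesday" in focus and presupposes the open proposition with same agent, thing, recipient (Priya / the transcript / Henrik).
Exhaustivity: on Wednesday is the only setting satisfying that background.
But fact (7) also has same agent, thing, recipient (Priya / the transcript / Henrik), with setting = on Tuesday — so the exhaustive reading fails.

7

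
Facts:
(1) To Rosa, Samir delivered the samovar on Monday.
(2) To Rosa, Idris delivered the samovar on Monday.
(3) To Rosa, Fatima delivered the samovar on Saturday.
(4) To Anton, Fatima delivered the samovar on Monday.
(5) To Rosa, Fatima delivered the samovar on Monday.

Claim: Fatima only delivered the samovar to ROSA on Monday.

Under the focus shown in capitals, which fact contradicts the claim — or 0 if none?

4

The capitals mark "Rosa" as focus. So "only" rules out other recipients, with the rest (agent = Fatima, thing = the samovar, setting = on Monday) as background.
Fact (4) shares the background but differs in recipient (Anton) — a counterexample.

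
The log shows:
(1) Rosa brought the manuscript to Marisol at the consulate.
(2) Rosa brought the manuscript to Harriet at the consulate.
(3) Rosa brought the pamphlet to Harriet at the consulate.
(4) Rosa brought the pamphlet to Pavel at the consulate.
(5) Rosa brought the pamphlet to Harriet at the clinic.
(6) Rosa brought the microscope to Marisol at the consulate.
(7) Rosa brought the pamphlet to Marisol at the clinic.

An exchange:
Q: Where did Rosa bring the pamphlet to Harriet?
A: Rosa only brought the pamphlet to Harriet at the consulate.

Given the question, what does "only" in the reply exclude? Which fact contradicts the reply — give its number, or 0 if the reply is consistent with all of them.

The question "Where did ...?" targets the setting, so in the reply the focus falls on "at the consulate".
So "only" ranges over settings; the rest (agent = Rosa, thing = the pamphlet, recipient = Harriet) is presupposed.
Fact (5) shares the background with a different setting (at the clinic) — counterexample.
(Fact (2) would refute a reading with focus on the thing — but that is not what the question asks.)

5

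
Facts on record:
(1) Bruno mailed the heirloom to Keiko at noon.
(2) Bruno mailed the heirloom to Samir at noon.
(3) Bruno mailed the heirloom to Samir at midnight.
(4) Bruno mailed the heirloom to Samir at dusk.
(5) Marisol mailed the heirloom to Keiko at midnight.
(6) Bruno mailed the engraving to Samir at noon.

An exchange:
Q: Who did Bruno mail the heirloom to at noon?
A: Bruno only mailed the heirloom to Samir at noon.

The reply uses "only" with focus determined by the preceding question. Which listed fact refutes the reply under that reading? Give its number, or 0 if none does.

1

The question "Who did ... to ...?" targets the recipient, so in the reply the focus falls on "Samir".
"Only" then excludes alternative recipients while the background — same agent, thing, setting (Bruno / the heirloom / at noon) — is held fixed.
Fact (1) shares the background with a different recipient (Keiko) — counterexample.
(Fact (6) would refute a reading with focus on the thing — but that is not what the question asks.)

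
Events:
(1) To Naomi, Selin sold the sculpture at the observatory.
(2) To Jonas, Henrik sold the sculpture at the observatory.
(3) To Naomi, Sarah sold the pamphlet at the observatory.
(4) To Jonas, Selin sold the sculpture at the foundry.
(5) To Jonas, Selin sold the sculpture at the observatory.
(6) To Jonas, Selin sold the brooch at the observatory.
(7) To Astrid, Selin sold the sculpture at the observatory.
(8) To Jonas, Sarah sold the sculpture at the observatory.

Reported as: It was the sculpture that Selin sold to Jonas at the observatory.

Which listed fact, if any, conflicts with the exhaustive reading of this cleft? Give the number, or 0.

Focus of the cleft: "the sculpture" (the thing). Presupposed background: same agent, recipient, setting (Selin / Jonas / at the observatory).
The exhaustive reading says no other thing fits that background.
Fact (6) shares the background but with thing = the brooch; exhaustivity is violated.

6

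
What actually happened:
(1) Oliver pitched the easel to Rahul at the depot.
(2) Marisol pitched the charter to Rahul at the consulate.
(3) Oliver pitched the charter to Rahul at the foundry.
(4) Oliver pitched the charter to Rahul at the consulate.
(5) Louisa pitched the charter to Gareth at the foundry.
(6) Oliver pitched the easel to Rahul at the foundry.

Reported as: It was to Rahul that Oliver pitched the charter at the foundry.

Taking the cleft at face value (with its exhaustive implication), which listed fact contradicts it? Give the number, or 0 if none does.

Focus of the cleft: "Rahul" (the recipient). Presupposed background: Oliver as agent and the charter as thing and at the foundry as setting.
The exhaustive reading says no other recipient fits that background.
No listed fact matches the background with a different recipient. Exhaustivity holds.

0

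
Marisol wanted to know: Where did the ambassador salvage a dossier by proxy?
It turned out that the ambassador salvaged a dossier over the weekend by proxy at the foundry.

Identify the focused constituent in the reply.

at the foundry

The wh-word "where" asks about the location.
In the answer, "the ambassador", "a dossier" and "by proxy" are given — repeated from the question.
"over the weekend" is also new, but it specifies the time, which is not what the question asks about — so it is not the focus.
The constituent filling the location gap is "at the foundry"; that is the focus.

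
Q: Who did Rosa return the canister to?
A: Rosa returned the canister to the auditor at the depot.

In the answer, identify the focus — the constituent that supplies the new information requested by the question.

to the auditor

The wh-word "who" asks about the recipient.
In the answer, "Rosa" and "the canister" are given — repeated from the question.
"at the depot" is also new, but it specifies the location, which is not what the question asks about — so it is not the focus.
The constituent filling the recipient gap is "to the auditor"; that is the focus.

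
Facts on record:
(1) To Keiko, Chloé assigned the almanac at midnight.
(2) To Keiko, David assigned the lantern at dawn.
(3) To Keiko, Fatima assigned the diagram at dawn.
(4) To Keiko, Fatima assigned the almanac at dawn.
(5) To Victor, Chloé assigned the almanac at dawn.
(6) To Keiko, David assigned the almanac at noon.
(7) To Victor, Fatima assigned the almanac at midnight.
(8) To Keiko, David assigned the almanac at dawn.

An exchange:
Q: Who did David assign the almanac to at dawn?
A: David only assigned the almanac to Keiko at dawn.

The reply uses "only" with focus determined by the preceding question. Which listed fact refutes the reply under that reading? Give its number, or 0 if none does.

Answering "Who did ... to ...?" puts focus on the recipient — here, "Keiko".
So "only" ranges over recipients; the rest (David as agent and the almanac as thing and at dawn as setting) is presupposed.
No fact keeps David as agent and the almanac as thing and at dawn as setting while changing the recipient; every other fact differs on something backgrounded. The reply stands.
(Fact (2) would refute a reading with focus on the thing — but that is not what the question asks.)

0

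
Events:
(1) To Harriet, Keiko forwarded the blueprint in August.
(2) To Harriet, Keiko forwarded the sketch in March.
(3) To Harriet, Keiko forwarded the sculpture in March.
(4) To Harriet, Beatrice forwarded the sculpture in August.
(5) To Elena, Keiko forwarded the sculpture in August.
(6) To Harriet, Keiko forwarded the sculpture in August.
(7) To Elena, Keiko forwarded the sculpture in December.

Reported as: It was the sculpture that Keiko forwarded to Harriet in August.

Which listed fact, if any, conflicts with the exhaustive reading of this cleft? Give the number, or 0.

The cleft puts "the sculpture" in focus and presupposes the open proposition with same agent, recipient, setting (Keiko / Harriet / in August).
The exhaustive reading says no other thing fits that background.
Fact (1) shares the background but with thing = the blueprint; exhaustivity is violated.

1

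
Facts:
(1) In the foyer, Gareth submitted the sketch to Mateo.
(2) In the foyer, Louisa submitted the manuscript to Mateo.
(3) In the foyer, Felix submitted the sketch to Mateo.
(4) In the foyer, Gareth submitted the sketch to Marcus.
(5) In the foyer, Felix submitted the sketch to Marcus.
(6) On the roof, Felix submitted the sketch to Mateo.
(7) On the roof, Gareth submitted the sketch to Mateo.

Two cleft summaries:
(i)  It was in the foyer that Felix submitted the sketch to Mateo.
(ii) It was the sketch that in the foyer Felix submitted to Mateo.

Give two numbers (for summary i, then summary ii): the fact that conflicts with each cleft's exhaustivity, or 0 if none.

(i): focus "in the foyer". Looking for same agent, thing, recipient (Felix / the sketch / Mateo) with some other setting — fact (6) has on the roof there. Refuted.
(ii): focus "the sketch". No fact shares same agent, recipient, setting (Felix / Mateo / in the foyer) with a different thing. 0.

6, 0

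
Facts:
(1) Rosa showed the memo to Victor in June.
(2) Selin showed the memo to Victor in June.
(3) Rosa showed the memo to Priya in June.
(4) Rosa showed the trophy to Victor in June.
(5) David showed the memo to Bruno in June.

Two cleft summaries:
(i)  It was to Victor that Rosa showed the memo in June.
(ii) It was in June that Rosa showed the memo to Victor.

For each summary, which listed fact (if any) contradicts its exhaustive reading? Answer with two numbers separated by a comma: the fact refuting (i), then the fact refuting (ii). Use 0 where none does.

3, 0

(i): focus "Victor". Looking for agent = Rosa, thing = the memo, setting = in June with some other recipient — fact (3) has Priya there. Refuted.
(ii): focus "in June". No fact shares agent = Rosa, thing = the memo, recipient = Victor with a different setting. 0.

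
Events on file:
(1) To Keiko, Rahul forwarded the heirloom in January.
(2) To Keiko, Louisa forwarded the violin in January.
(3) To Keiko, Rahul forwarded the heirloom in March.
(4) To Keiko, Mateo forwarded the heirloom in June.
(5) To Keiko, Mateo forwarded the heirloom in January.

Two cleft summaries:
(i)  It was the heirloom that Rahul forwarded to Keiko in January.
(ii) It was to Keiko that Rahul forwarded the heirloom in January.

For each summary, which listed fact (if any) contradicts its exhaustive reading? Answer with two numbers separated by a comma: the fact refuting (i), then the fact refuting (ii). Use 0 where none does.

0, 0

Summary (i) focuses "the heirloom" (the thing); background Rahul as agent and Keiko as recipient and in January as setting. No fact matches that background with a different thing, so 0.
Summary (ii) focuses "Keiko" (the recipient); background Rahul as agent and the heirloom as thing and in January as setting. No fact matches that background with a different recipient, so 0.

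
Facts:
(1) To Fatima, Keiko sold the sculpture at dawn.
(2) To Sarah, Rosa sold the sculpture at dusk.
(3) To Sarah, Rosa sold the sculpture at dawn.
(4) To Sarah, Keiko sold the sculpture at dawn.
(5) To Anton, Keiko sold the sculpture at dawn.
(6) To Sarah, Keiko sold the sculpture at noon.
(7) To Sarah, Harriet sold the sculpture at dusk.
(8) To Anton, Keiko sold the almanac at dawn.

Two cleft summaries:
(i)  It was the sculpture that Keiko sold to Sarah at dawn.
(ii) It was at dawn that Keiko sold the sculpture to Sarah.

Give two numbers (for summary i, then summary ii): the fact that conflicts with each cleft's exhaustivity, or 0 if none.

(i): focus "the sculpture". No fact shares Keiko as agent and Sarah as recipient and at dawn as setting with a different thing. 0.
(ii): focus "at dawn". Looking for Keiko as agent and the sculpture as thing and Sarah as recipient with some other setting — fact (6) has at noon there. Refuted.

0, 6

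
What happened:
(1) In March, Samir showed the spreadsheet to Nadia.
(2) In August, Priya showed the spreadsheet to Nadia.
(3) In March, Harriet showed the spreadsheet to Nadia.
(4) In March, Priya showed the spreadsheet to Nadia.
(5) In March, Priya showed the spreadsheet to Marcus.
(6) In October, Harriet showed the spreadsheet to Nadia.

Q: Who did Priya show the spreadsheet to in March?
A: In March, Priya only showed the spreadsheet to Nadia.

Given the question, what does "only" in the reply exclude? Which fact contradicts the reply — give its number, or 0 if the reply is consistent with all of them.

The question "Who did ... to ...?" targets the recipient, so in the reply the focus falls on "Nadia".
"Only" then excludes alternative recipients while the background — Priya as agent and the spreadsheet as thing and in March as setting — is held fixed.
Fact (5) keeps Priya as agent and the spreadsheet as thing and in March as setting but has recipient = Marcus; that refutes the reply.
(Fact (2) would refute a reading with focus on the setting — but that is not what the question asks.)

5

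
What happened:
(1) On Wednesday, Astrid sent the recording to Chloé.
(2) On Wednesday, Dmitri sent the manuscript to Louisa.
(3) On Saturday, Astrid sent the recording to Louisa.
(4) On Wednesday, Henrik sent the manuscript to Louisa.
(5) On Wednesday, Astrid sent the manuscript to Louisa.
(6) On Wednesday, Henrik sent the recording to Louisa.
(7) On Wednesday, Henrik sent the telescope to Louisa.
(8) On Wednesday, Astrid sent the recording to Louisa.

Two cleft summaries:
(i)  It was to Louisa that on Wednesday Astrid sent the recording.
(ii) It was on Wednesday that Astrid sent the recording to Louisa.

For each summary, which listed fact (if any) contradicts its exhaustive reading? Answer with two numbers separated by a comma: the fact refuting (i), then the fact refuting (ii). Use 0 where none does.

1, 3

(i): focus "Louisa". Looking for Astrid as agent and the recording as thing and on Wednesday as setting with some other recipient — fact (1) has Chloé there. Refuted.
(ii): focus "on Wednesday". Looking for Astrid as agent and the recording as thing and Louisa as recipient with some other setting — fact (3) has on Saturday there. Refuted.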